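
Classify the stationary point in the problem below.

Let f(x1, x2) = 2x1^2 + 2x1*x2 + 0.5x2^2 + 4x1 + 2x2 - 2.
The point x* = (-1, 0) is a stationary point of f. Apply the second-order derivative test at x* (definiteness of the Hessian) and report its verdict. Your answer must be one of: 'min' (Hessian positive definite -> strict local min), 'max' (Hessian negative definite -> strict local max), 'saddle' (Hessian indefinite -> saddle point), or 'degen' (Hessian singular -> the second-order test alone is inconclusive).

Compute the Hessian H = grad^2 f:
  H = [[4, 2], [2, 1]]
Verify stationarity: grad f(x*) = H x* + g = (0, 0).
Eigenvalues of H: 0, 5.
H has a zero eigenvalue (singular; positive semidefinite but not definite), so H is neither positive definite, negative definite, nor indefinite. The second-order test alone is inconclusive -> degen.
(Indeed, f is constant along the null direction of H through x*, so x* is not a strict local extremum.)

degen


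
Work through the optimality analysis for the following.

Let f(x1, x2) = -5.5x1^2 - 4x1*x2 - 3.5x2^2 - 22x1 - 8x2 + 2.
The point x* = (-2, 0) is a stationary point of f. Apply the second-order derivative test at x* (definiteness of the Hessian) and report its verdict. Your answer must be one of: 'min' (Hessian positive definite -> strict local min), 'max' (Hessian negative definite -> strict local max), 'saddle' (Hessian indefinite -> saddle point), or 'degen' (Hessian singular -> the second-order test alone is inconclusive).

Compute the Hessian H = grad^2 f:
  H = [[-11, -4], [-4, -7]]
Verify stationarity: grad f(x*) = H x* + g = (0, 0).
Eigenvalues of H: -13.4721, -4.5279.
Both eigenvalues < 0, so H is negative definite -> x* is a strict local max.

max


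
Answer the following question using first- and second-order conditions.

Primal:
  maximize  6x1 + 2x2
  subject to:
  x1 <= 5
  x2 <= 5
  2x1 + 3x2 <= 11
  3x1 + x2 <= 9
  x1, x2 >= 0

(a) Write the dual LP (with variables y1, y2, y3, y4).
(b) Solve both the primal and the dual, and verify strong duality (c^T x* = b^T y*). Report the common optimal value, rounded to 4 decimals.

The standard primal-dual pair for 'max c^T x s.t. A x <= b, x >= 0' is:
  Dual:  min b^T y  s.t.  A^T y >= c,  y >= 0.

So the dual LP is:
  minimize  5y1 + 5y2 + 11y3 + 9y4
  subject to:
    y1 + 2y3 + 3y4 >= 6
    y2 + 3y3 + y4 >= 2
    y1, y2, y3, y4 >= 0

Solving the primal: x* = (2.2857, 2.1429).
  primal value c^T x* = 18.
Solving the dual: y* = (0, 0, 0, 2).
  dual value b^T y* = 18.
Strong duality: c^T x* = b^T y*. Confirmed.

18


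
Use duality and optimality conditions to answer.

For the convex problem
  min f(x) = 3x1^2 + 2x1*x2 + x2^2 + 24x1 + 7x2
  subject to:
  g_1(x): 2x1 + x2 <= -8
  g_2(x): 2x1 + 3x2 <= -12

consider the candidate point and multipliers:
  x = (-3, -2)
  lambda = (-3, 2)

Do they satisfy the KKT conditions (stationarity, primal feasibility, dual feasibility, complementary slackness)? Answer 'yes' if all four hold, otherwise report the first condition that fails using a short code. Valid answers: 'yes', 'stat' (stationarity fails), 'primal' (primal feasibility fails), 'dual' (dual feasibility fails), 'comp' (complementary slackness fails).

Gradient of f: grad f(x) = Q x + c = (2, -3)
Constraint values g_i(x) = a_i^T x - b_i:
  g_1((-3, -2)) = 0
  g_2((-3, -2)) = 0
Stationarity residual: grad f(x) + sum_i lambda_i a_i = (0, 0)
  -> stationarity OK
Primal feasibility (all g_i <= 0): OK
Dual feasibility (all lambda_i >= 0): FAILS
Complementary slackness (lambda_i * g_i(x) = 0 for all i): OK

Verdict: the first failing condition is dual_feasibility -> dual.

dual


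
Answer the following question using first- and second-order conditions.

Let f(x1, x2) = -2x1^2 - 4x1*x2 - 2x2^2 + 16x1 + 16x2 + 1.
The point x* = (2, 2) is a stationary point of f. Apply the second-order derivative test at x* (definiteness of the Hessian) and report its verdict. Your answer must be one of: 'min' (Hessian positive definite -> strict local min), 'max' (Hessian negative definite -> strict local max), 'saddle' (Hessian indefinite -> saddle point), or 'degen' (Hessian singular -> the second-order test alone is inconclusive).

Compute the Hessian H = grad^2 f:
  H = [[-4, -4], [-4, -4]]
Verify stationarity: grad f(x*) = H x* + g = (0, 0).
Eigenvalues of H: -8, 0.
H has a zero eigenvalue (singular; negative semidefinite but not definite), so H is neither positive definite, negative definite, nor indefinite. The second-order test alone is inconclusive -> degen.
(Indeed, f is constant along the null direction of H through x*, so x* is not a strict local extremum.)

degen


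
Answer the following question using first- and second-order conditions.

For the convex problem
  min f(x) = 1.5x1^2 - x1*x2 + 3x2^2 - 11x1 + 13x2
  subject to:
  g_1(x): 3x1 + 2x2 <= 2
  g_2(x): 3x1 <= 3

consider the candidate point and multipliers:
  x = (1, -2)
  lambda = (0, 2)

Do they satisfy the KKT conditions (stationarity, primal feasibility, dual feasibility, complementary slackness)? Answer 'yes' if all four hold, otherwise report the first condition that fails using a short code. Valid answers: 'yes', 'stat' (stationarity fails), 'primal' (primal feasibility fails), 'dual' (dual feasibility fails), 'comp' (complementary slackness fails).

Gradient of f: grad f(x) = Q x + c = (-6, 0)
Constraint values g_i(x) = a_i^T x - b_i:
  g_1((1, -2)) = -3
  g_2((1, -2)) = 0
Stationarity residual: grad f(x) + sum_i lambda_i a_i = (0, 0)
  -> stationarity OK
Primal feasibility (all g_i <= 0): OK
Dual feasibility (all lambda_i >= 0): OK
Complementary slackness (lambda_i * g_i(x) = 0 for all i): OK

Verdict: yes, KKT holds.

yes


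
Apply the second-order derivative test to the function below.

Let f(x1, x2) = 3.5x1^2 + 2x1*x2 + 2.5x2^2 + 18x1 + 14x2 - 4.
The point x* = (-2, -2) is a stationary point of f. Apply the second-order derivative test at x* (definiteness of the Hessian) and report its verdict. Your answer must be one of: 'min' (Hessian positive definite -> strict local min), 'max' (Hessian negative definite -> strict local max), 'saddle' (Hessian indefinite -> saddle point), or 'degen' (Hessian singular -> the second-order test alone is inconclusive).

Compute the Hessian H = grad^2 f:
  H = [[7, 2], [2, 5]]
Verify stationarity: grad f(x*) = H x* + g = (0, 0).
Eigenvalues of H: 3.7639, 8.2361.
Both eigenvalues > 0, so H is positive definite -> x* is a strict local min.

min


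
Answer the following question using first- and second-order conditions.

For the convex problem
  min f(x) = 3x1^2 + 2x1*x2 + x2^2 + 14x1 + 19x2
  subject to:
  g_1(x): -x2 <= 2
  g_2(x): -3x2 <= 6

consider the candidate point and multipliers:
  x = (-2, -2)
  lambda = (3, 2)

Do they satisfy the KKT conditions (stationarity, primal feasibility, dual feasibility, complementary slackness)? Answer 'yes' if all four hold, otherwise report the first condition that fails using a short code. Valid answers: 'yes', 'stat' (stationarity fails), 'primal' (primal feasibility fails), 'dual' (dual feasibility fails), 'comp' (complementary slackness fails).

Gradient of f: grad f(x) = Q x + c = (-2, 11)
Constraint values g_i(x) = a_i^T x - b_i:
  g_1((-2, -2)) = 0
  g_2((-2, -2)) = 0
Stationarity residual: grad f(x) + sum_i lambda_i a_i = (-2, 2)
  -> stationarity FAILS
Primal feasibility (all g_i <= 0): OK
Dual feasibility (all lambda_i >= 0): OK
Complementary slackness (lambda_i * g_i(x) = 0 for all i): OK

Verdict: the first failing condition is stationarity -> stat.

stat


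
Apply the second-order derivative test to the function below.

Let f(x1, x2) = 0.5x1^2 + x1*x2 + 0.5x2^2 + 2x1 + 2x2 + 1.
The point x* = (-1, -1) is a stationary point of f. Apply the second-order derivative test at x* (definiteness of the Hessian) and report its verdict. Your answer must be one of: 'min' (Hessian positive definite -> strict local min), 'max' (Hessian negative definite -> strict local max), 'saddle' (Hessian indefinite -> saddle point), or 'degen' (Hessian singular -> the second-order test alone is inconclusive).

Compute the Hessian H = grad^2 f:
  H = [[1, 1], [1, 1]]
Verify stationarity: grad f(x*) = H x* + g = (0, 0).
Eigenvalues of H: 0, 2.
H has a zero eigenvalue (singular; positive semidefinite but not definite), so H is neither positive definite, negative definite, nor indefinite. The second-order test alone is inconclusive -> degen.
(Indeed, f is constant along the null direction of H through x*, so x* is not a strict local extremum.)

degen


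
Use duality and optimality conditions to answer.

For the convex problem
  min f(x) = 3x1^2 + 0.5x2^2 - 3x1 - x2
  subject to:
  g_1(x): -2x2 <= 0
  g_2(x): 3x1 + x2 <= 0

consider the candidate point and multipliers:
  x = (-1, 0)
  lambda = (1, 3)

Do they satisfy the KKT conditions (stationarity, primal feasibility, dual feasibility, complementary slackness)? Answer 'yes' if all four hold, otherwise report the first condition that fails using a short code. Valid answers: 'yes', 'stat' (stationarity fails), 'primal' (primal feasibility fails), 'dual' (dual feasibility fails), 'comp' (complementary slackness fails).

Gradient of f: grad f(x) = Q x + c = (-9, -1)
Constraint values g_i(x) = a_i^T x - b_i:
  g_1((-1, 0)) = 0
  g_2((-1, 0)) = -3
Stationarity residual: grad f(x) + sum_i lambda_i a_i = (0, 0)
  -> stationarity OK
Primal feasibility (all g_i <= 0): OK
Dual feasibility (all lambda_i >= 0): OK
Complementary slackness (lambda_i * g_i(x) = 0 for all i): FAILS

Verdict: the first failing condition is complementary_slackness -> comp.

comp


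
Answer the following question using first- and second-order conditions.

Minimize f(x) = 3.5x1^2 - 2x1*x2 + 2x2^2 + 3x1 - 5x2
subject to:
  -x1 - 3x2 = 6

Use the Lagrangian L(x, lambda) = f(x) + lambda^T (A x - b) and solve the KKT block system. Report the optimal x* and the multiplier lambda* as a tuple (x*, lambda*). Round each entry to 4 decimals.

Form the Lagrangian:
  L(x, lambda) = (1/2) x^T Q x + c^T x + lambda^T (A x - b)
Stationarity (grad_x L = 0): Q x + c + A^T lambda = 0.
Primal feasibility: A x = b.

This gives the KKT block system:
  [ Q   A^T ] [ x     ]   [-c ]
  [ A    0  ] [ lambda ] = [ b ]

Solving the linear system:
  x*      = (-1.2911, -1.5696)
  lambda* = (-2.8987)
  f(x*)   = 10.6835

x* = (-1.2911, -1.5696), lambda* = (-2.8987)


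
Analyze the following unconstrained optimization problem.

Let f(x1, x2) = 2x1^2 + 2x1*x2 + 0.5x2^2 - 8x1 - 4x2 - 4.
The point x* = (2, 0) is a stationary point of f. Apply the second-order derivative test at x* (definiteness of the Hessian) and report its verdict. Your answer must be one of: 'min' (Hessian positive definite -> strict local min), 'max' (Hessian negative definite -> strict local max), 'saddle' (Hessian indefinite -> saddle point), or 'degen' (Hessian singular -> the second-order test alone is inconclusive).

Compute the Hessian H = grad^2 f:
  H = [[4, 2], [2, 1]]
Verify stationarity: grad f(x*) = H x* + g = (0, 0).
Eigenvalues of H: 0, 5.
H has a zero eigenvalue (singular; positive semidefinite but not definite), so H is neither positive definite, negative definite, nor indefinite. The second-order test alone is inconclusive -> degen.
(Indeed, f is constant along the null direction of H through x*, so x* is not a strict local extremum.)

degen


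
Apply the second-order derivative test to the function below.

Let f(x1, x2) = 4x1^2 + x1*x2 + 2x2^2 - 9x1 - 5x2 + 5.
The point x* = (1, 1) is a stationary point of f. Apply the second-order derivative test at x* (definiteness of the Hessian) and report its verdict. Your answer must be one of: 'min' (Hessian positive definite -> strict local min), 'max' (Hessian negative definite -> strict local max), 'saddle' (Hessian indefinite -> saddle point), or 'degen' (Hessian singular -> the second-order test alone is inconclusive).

Compute the Hessian H = grad^2 f:
  H = [[8, 1], [1, 4]]
Verify stationarity: grad f(x*) = H x* + g = (0, 0).
Eigenvalues of H: 3.7639, 8.2361.
Both eigenvalues > 0, so H is positive definite -> x* is a strict local min.

min


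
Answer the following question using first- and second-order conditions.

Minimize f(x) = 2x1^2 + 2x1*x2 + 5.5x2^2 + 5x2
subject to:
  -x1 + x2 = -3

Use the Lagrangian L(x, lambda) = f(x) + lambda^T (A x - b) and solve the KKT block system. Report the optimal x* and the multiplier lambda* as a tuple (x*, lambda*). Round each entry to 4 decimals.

Form the Lagrangian:
  L(x, lambda) = (1/2) x^T Q x + c^T x + lambda^T (A x - b)
Stationarity (grad_x L = 0): Q x + c + A^T lambda = 0.
Primal feasibility: A x = b.

This gives the KKT block system:
  [ Q   A^T ] [ x     ]   [-c ]
  [ A    0  ] [ lambda ] = [ b ]

Solving the linear system:
  x*      = (1.7895, -1.2105)
  lambda* = (4.7368)
  f(x*)   = 4.0789

x* = (1.7895, -1.2105), lambda* = (4.7368)


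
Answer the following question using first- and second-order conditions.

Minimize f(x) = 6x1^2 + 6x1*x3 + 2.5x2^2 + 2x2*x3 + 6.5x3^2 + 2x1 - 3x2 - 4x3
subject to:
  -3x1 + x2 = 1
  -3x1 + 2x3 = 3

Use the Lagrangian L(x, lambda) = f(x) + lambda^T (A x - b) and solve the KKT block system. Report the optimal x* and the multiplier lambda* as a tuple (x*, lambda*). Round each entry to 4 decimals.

Form the Lagrangian:
  L(x, lambda) = (1/2) x^T Q x + c^T x + lambda^T (A x - b)
Stationarity (grad_x L = 0): Q x + c + A^T lambda = 0.
Primal feasibility: A x = b.

This gives the KKT block system:
  [ Q   A^T ] [ x     ]   [-c ]
  [ A    0  ] [ lambda ] = [ b ]

Solving the linear system:
  x*      = (-0.4274, -0.2822, 0.8589)
  lambda* = (2.6933, -2.0184)
  f(x*)   = -0.0409

x* = (-0.4274, -0.2822, 0.8589), lambda* = (2.6933, -2.0184)


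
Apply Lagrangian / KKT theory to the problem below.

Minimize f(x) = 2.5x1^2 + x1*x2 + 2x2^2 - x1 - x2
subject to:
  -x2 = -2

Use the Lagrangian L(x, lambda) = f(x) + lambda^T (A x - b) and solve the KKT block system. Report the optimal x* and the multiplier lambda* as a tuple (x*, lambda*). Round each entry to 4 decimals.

Form the Lagrangian:
  L(x, lambda) = (1/2) x^T Q x + c^T x + lambda^T (A x - b)
Stationarity (grad_x L = 0): Q x + c + A^T lambda = 0.
Primal feasibility: A x = b.

This gives the KKT block system:
  [ Q   A^T ] [ x     ]   [-c ]
  [ A    0  ] [ lambda ] = [ b ]

Solving the linear system:
  x*      = (-0.2, 2)
  lambda* = (6.8)
  f(x*)   = 5.9

x* = (-0.2, 2), lambda* = (6.8)


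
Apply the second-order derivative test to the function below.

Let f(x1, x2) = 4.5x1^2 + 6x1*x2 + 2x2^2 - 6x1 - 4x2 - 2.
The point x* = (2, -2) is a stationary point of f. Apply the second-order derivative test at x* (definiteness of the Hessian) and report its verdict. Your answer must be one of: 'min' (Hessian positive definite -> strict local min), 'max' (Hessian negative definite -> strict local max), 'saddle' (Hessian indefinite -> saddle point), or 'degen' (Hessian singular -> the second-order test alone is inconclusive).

Compute the Hessian H = grad^2 f:
  H = [[9, 6], [6, 4]]
Verify stationarity: grad f(x*) = H x* + g = (0, 0).
Eigenvalues of H: 0, 13.
H has a zero eigenvalue (singular; positive semidefinite but not definite), so H is neither positive definite, negative definite, nor indefinite. The second-order test alone is inconclusive -> degen.
(Indeed, f is constant along the null direction of H through x*, so x* is not a strict local extremum.)

degen


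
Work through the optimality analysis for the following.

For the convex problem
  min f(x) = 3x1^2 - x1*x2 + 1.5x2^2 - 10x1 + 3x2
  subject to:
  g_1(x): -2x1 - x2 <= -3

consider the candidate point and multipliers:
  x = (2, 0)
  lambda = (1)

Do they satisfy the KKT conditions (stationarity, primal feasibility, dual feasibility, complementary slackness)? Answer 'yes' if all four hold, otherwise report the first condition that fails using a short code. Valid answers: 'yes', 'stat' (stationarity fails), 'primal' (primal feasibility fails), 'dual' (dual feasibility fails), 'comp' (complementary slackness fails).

Gradient of f: grad f(x) = Q x + c = (2, 1)
Constraint values g_i(x) = a_i^T x - b_i:
  g_1((2, 0)) = -1
Stationarity residual: grad f(x) + sum_i lambda_i a_i = (0, 0)
  -> stationarity OK
Primal feasibility (all g_i <= 0): OK
Dual feasibility (all lambda_i >= 0): OK
Complementary slackness (lambda_i * g_i(x) = 0 for all i): FAILS

Verdict: the first failing condition is complementary_slackness -> comp.

comp


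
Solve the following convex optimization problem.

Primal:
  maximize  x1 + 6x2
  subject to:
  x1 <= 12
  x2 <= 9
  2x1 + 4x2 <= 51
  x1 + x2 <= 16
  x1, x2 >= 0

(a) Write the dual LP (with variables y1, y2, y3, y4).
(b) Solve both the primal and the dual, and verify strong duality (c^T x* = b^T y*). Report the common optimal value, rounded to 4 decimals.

The standard primal-dual pair for 'max c^T x s.t. A x <= b, x >= 0' is:
  Dual:  min b^T y  s.t.  A^T y >= c,  y >= 0.

So the dual LP is:
  minimize  12y1 + 9y2 + 51y3 + 16y4
  subject to:
    y1 + 2y3 + y4 >= 1
    y2 + 4y3 + y4 >= 6
    y1, y2, y3, y4 >= 0

Solving the primal: x* = (7, 9).
  primal value c^T x* = 61.
Solving the dual: y* = (0, 5, 0, 1).
  dual value b^T y* = 61.
Strong duality: c^T x* = b^T y*. Confirmed.

61


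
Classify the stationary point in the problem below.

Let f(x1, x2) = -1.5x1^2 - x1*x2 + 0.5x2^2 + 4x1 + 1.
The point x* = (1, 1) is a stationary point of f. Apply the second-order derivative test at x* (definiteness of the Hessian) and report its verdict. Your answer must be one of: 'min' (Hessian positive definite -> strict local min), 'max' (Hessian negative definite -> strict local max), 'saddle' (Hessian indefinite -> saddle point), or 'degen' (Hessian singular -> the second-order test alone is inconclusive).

Compute the Hessian H = grad^2 f:
  H = [[-3, -1], [-1, 1]]
Verify stationarity: grad f(x*) = H x* + g = (0, 0).
Eigenvalues of H: -3.2361, 1.2361.
Eigenvalues have mixed signs, so H is indefinite -> x* is a saddle point.

saddle


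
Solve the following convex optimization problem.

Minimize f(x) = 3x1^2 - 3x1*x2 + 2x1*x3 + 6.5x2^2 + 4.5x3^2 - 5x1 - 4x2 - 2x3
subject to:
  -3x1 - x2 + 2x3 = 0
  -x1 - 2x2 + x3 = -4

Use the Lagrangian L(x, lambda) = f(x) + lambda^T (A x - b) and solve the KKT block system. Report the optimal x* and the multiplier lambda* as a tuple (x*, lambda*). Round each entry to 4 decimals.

Form the Lagrangian:
  L(x, lambda) = (1/2) x^T Q x + c^T x + lambda^T (A x - b)
Stationarity (grad_x L = 0): Q x + c + A^T lambda = 0.
Primal feasibility: A x = b.

This gives the KKT block system:
  [ Q   A^T ] [ x     ]   [-c ]
  [ A    0  ] [ lambda ] = [ b ]

Solving the linear system:
  x*      = (-0.4461, 2.518, 0.5898)
  lambda* = (-11.6347, 20.8533)
  f(x*)   = 37.1961

x* = (-0.4461, 2.518, 0.5898), lambda* = (-11.6347, 20.8533)


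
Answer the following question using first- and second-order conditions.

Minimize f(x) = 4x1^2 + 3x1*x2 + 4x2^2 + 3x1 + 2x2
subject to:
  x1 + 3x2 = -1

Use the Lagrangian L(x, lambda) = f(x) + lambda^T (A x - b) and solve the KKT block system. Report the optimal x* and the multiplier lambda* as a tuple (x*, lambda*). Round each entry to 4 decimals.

Form the Lagrangian:
  L(x, lambda) = (1/2) x^T Q x + c^T x + lambda^T (A x - b)
Stationarity (grad_x L = 0): Q x + c + A^T lambda = 0.
Primal feasibility: A x = b.

This gives the KKT block system:
  [ Q   A^T ] [ x     ]   [-c ]
  [ A    0  ] [ lambda ] = [ b ]

Solving the linear system:
  x*      = (-0.3226, -0.2258)
  lambda* = (0.2581)
  f(x*)   = -0.5806

x* = (-0.3226, -0.2258), lambda* = (0.2581)


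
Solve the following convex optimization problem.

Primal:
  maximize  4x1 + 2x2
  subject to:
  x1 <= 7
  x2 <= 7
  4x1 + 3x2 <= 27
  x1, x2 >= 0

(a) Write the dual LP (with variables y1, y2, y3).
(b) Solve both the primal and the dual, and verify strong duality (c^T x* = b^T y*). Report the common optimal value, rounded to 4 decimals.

The standard primal-dual pair for 'max c^T x s.t. A x <= b, x >= 0' is:
  Dual:  min b^T y  s.t.  A^T y >= c,  y >= 0.

So the dual LP is:
  minimize  7y1 + 7y2 + 27y3
  subject to:
    y1 + 4y3 >= 4
    y2 + 3y3 >= 2
    y1, y2, y3 >= 0

Solving the primal: x* = (6.75, 0).
  primal value c^T x* = 27.
Solving the dual: y* = (0, 0, 1).
  dual value b^T y* = 27.
Strong duality: c^T x* = b^T y*. Confirmed.

27


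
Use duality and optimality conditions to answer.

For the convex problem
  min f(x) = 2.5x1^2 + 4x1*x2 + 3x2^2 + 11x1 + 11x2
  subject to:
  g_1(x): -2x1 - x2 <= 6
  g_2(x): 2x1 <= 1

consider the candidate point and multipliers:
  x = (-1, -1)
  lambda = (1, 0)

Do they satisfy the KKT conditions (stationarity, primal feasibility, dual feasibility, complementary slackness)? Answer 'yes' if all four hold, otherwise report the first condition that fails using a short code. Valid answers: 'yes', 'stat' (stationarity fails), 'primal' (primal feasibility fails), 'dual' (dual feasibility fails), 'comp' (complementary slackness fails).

Gradient of f: grad f(x) = Q x + c = (2, 1)
Constraint values g_i(x) = a_i^T x - b_i:
  g_1((-1, -1)) = -3
  g_2((-1, -1)) = -3
Stationarity residual: grad f(x) + sum_i lambda_i a_i = (0, 0)
  -> stationarity OK
Primal feasibility (all g_i <= 0): OK
Dual feasibility (all lambda_i >= 0): OK
Complementary slackness (lambda_i * g_i(x) = 0 for all i): FAILS

Verdict: the first failing condition is complementary_slackness -> comp.

comp


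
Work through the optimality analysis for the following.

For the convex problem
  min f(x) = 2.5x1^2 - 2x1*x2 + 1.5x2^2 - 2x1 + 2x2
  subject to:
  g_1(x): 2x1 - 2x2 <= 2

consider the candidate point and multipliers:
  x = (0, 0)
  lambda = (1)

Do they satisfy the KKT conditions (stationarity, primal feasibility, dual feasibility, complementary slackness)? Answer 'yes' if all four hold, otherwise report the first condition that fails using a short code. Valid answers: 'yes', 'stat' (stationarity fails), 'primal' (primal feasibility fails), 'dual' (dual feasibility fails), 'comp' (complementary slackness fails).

Gradient of f: grad f(x) = Q x + c = (-2, 2)
Constraint values g_i(x) = a_i^T x - b_i:
  g_1((0, 0)) = -2
Stationarity residual: grad f(x) + sum_i lambda_i a_i = (0, 0)
  -> stationarity OK
Primal feasibility (all g_i <= 0): OK
Dual feasibility (all lambda_i >= 0): OK
Complementary slackness (lambda_i * g_i(x) = 0 for all i): FAILS

Verdict: the first failing condition is complementary_slackness -> comp.

comp


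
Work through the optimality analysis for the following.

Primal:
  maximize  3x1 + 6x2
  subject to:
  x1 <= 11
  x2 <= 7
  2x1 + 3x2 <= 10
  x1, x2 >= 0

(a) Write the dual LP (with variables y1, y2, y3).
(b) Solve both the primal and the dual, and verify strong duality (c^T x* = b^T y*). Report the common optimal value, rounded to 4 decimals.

The standard primal-dual pair for 'max c^T x s.t. A x <= b, x >= 0' is:
  Dual:  min b^T y  s.t.  A^T y >= c,  y >= 0.

So the dual LP is:
  minimize  11y1 + 7y2 + 10y3
  subject to:
    y1 + 2y3 >= 3
    y2 + 3y3 >= 6
    y1, y2, y3 >= 0

Solving the primal: x* = (0, 3.3333).
  primal value c^T x* = 20.
Solving the dual: y* = (0, 0, 2).
  dual value b^T y* = 20.
Strong duality: c^T x* = b^T y*. Confirmed.

20


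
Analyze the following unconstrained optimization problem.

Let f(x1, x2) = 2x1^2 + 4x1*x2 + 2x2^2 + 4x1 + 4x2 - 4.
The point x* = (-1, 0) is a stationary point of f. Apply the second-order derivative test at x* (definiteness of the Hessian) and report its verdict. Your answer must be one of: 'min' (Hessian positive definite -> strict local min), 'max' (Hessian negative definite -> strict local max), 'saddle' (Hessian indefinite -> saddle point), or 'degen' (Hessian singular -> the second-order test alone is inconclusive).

Compute the Hessian H = grad^2 f:
  H = [[4, 4], [4, 4]]
Verify stationarity: grad f(x*) = H x* + g = (0, 0).
Eigenvalues of H: 0, 8.
H has a zero eigenvalue (singular; positive semidefinite but not definite), so H is neither positive definite, negative definite, nor indefinite. The second-order test alone is inconclusive -> degen.
(Indeed, f is constant along the null direction of H through x*, so x* is not a strict local extremum.)

degen


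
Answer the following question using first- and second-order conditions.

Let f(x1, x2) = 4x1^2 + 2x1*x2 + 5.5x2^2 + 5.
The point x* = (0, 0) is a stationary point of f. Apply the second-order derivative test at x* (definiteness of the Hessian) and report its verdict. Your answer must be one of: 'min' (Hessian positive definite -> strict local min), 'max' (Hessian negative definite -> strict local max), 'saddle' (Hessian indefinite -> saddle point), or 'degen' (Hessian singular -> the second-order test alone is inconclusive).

Compute the Hessian H = grad^2 f:
  H = [[8, 2], [2, 11]]
Verify stationarity: grad f(x*) = H x* + g = (0, 0).
Eigenvalues of H: 7, 12.
Both eigenvalues > 0, so H is positive definite -> x* is a strict local min.

min


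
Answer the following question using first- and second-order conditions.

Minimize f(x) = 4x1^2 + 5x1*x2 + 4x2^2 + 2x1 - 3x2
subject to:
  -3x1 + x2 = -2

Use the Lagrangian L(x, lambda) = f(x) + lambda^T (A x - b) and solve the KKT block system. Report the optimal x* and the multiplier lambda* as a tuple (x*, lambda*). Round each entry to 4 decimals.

Form the Lagrangian:
  L(x, lambda) = (1/2) x^T Q x + c^T x + lambda^T (A x - b)
Stationarity (grad_x L = 0): Q x + c + A^T lambda = 0.
Primal feasibility: A x = b.

This gives the KKT block system:
  [ Q   A^T ] [ x     ]   [-c ]
  [ A    0  ] [ lambda ] = [ b ]

Solving the linear system:
  x*      = (0.5909, -0.2273)
  lambda* = (1.8636)
  f(x*)   = 2.7955

x* = (0.5909, -0.2273), lambda* = (1.8636)


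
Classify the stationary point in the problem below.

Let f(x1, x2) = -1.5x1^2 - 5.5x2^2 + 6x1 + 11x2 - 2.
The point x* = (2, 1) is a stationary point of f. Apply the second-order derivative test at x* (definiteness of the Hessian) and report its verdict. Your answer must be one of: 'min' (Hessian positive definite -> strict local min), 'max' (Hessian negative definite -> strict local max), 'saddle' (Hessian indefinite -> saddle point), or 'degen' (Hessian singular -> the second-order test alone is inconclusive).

Compute the Hessian H = grad^2 f:
  H = [[-3, 0], [0, -11]]
Verify stationarity: grad f(x*) = H x* + g = (0, 0).
Eigenvalues of H: -11, -3.
Both eigenvalues < 0, so H is negative definite -> x* is a strict local max.

max


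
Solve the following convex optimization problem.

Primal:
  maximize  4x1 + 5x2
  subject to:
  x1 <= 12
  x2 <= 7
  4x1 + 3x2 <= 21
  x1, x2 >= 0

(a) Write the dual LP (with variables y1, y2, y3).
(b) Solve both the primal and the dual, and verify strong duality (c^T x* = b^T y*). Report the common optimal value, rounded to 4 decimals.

The standard primal-dual pair for 'max c^T x s.t. A x <= b, x >= 0' is:
  Dual:  min b^T y  s.t.  A^T y >= c,  y >= 0.

So the dual LP is:
  minimize  12y1 + 7y2 + 21y3
  subject to:
    y1 + 4y3 >= 4
    y2 + 3y3 >= 5
    y1, y2, y3 >= 0

Solving the primal: x* = (0, 7).
  primal value c^T x* = 35.
Solving the dual: y* = (0, 2, 1).
  dual value b^T y* = 35.
Strong duality: c^T x* = b^T y*. Confirmed.

35


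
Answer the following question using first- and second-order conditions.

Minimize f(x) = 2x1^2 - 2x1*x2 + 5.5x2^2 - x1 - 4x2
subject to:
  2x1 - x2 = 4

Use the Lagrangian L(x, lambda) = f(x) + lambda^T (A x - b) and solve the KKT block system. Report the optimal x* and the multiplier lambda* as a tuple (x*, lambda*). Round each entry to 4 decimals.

Form the Lagrangian:
  L(x, lambda) = (1/2) x^T Q x + c^T x + lambda^T (A x - b)
Stationarity (grad_x L = 0): Q x + c + A^T lambda = 0.
Primal feasibility: A x = b.

This gives the KKT block system:
  [ Q   A^T ] [ x     ]   [-c ]
  [ A    0  ] [ lambda ] = [ b ]

Solving the linear system:
  x*      = (2.225, 0.45)
  lambda* = (-3.5)
  f(x*)   = 4.9875

x* = (2.225, 0.45), lambda* = (-3.5)


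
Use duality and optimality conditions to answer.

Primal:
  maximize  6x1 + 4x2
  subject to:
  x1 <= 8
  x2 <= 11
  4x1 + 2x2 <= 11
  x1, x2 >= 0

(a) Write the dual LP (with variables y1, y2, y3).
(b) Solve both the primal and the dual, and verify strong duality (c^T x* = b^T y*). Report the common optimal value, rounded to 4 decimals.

The standard primal-dual pair for 'max c^T x s.t. A x <= b, x >= 0' is:
  Dual:  min b^T y  s.t.  A^T y >= c,  y >= 0.

So the dual LP is:
  minimize  8y1 + 11y2 + 11y3
  subject to:
    y1 + 4y3 >= 6
    y2 + 2y3 >= 4
    y1, y2, y3 >= 0

Solving the primal: x* = (0, 5.5).
  primal value c^T x* = 22.
Solving the dual: y* = (0, 0, 2).
  dual value b^T y* = 22.
Strong duality: c^T x* = b^T y*. Confirmed.

22


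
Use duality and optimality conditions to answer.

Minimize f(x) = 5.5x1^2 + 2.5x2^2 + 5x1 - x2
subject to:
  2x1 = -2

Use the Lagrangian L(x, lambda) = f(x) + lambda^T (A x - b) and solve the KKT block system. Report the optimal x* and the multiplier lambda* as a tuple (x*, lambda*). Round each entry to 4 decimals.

Form the Lagrangian:
  L(x, lambda) = (1/2) x^T Q x + c^T x + lambda^T (A x - b)
Stationarity (grad_x L = 0): Q x + c + A^T lambda = 0.
Primal feasibility: A x = b.

This gives the KKT block system:
  [ Q   A^T ] [ x     ]   [-c ]
  [ A    0  ] [ lambda ] = [ b ]

Solving the linear system:
  x*      = (-1, 0.2)
  lambda* = (3)
  f(x*)   = 0.4

x* = (-1, 0.2), lambda* = (3)


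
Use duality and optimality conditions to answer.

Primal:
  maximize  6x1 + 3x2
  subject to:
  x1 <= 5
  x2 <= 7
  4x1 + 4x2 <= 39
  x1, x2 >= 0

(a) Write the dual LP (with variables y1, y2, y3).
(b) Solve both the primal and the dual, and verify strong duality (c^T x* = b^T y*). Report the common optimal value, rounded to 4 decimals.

The standard primal-dual pair for 'max c^T x s.t. A x <= b, x >= 0' is:
  Dual:  min b^T y  s.t.  A^T y >= c,  y >= 0.

So the dual LP is:
  minimize  5y1 + 7y2 + 39y3
  subject to:
    y1 + 4y3 >= 6
    y2 + 4y3 >= 3
    y1, y2, y3 >= 0

Solving the primal: x* = (5, 4.75).
  primal value c^T x* = 44.25.
Solving the dual: y* = (3, 0, 0.75).
  dual value b^T y* = 44.25.
Strong duality: c^T x* = b^T y*. Confirmed.

44.25


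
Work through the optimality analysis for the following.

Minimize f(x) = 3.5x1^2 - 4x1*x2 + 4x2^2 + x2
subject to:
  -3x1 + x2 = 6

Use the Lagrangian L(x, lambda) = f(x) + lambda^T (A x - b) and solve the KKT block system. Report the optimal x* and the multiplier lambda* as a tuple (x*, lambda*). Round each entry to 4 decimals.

Form the Lagrangian:
  L(x, lambda) = (1/2) x^T Q x + c^T x + lambda^T (A x - b)
Stationarity (grad_x L = 0): Q x + c + A^T lambda = 0.
Primal feasibility: A x = b.

This gives the KKT block system:
  [ Q   A^T ] [ x     ]   [-c ]
  [ A    0  ] [ lambda ] = [ b ]

Solving the linear system:
  x*      = (-2.2364, -0.7091)
  lambda* = (-4.2727)
  f(x*)   = 12.4636

x* = (-2.2364, -0.7091), lambda* = (-4.2727)


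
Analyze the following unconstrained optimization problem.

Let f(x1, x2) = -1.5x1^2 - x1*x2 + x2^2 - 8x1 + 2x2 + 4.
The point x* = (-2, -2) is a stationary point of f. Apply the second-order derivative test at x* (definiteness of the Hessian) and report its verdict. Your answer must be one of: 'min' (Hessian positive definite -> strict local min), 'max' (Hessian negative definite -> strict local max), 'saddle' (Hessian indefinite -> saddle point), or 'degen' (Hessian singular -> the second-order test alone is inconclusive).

Compute the Hessian H = grad^2 f:
  H = [[-3, -1], [-1, 2]]
Verify stationarity: grad f(x*) = H x* + g = (0, 0).
Eigenvalues of H: -3.1926, 2.1926.
Eigenvalues have mixed signs, so H is indefinite -> x* is a saddle point.

saddle


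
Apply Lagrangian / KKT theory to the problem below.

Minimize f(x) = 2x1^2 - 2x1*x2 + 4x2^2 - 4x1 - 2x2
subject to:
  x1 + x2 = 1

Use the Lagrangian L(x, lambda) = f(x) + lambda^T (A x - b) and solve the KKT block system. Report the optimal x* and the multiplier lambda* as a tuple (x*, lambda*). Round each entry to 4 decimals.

Form the Lagrangian:
  L(x, lambda) = (1/2) x^T Q x + c^T x + lambda^T (A x - b)
Stationarity (grad_x L = 0): Q x + c + A^T lambda = 0.
Primal feasibility: A x = b.

This gives the KKT block system:
  [ Q   A^T ] [ x     ]   [-c ]
  [ A    0  ] [ lambda ] = [ b ]

Solving the linear system:
  x*      = (0.75, 0.25)
  lambda* = (1.5)
  f(x*)   = -2.5

x* = (0.75, 0.25), lambda* = (1.5)


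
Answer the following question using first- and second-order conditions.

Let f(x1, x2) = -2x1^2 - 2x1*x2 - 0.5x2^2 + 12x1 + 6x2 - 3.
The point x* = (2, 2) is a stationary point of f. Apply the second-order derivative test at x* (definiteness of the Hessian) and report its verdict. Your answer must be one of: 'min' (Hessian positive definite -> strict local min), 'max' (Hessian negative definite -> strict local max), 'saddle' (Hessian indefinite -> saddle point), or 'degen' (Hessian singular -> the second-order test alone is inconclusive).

Compute the Hessian H = grad^2 f:
  H = [[-4, -2], [-2, -1]]
Verify stationarity: grad f(x*) = H x* + g = (0, 0).
Eigenvalues of H: -5, 0.
H has a zero eigenvalue (singular; negative semidefinite but not definite), so H is neither positive definite, negative definite, nor indefinite. The second-order test alone is inconclusive -> degen.
(Indeed, f is constant along the null direction of H through x*, so x* is not a strict local extremum.)

degen


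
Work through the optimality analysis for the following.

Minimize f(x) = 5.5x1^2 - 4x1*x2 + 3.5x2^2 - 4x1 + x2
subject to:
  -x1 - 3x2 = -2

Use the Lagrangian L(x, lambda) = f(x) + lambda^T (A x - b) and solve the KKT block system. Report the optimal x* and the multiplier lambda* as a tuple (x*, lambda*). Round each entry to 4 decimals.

Form the Lagrangian:
  L(x, lambda) = (1/2) x^T Q x + c^T x + lambda^T (A x - b)
Stationarity (grad_x L = 0): Q x + c + A^T lambda = 0.
Primal feasibility: A x = b.

This gives the KKT block system:
  [ Q   A^T ] [ x     ]   [-c ]
  [ A    0  ] [ lambda ] = [ b ]

Solving the linear system:
  x*      = (0.5923, 0.4692)
  lambda* = (0.6385)
  f(x*)   = -0.3115

x* = (0.5923, 0.4692), lambda* = (0.6385)


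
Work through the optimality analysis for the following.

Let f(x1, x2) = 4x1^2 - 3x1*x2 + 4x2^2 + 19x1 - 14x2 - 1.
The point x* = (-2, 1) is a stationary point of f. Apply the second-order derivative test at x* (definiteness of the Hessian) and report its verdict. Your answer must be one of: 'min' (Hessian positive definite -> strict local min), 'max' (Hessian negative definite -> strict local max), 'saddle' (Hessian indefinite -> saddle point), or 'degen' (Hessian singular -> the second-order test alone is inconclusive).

Compute the Hessian H = grad^2 f:
  H = [[8, -3], [-3, 8]]
Verify stationarity: grad f(x*) = H x* + g = (0, 0).
Eigenvalues of H: 5, 11.
Both eigenvalues > 0, so H is positive definite -> x* is a strict local min.

min


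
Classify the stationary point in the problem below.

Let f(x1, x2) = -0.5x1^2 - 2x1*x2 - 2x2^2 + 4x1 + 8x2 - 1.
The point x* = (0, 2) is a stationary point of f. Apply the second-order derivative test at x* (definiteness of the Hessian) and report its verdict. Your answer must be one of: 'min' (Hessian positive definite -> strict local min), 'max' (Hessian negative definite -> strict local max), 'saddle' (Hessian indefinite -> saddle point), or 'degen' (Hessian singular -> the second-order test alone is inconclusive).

Compute the Hessian H = grad^2 f:
  H = [[-1, -2], [-2, -4]]
Verify stationarity: grad f(x*) = H x* + g = (0, 0).
Eigenvalues of H: -5, 0.
H has a zero eigenvalue (singular; negative semidefinite but not definite), so H is neither positive definite, negative definite, nor indefinite. The second-order test alone is inconclusive -> degen.
(Indeed, f is constant along the null direction of H through x*, so x* is not a strict local extremum.)

degen


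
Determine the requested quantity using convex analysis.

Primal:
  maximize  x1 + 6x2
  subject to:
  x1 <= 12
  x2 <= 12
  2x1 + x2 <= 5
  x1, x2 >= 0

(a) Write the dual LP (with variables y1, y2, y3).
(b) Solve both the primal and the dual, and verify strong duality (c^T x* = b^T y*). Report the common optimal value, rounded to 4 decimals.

The standard primal-dual pair for 'max c^T x s.t. A x <= b, x >= 0' is:
  Dual:  min b^T y  s.t.  A^T y >= c,  y >= 0.

So the dual LP is:
  minimize  12y1 + 12y2 + 5y3
  subject to:
    y1 + 2y3 >= 1
    y2 + y3 >= 6
    y1, y2, y3 >= 0

Solving the primal: x* = (0, 5).
  primal value c^T x* = 30.
Solving the dual: y* = (0, 0, 6).
  dual value b^T y* = 30.
Strong duality: c^T x* = b^T y*. Confirmed.

30


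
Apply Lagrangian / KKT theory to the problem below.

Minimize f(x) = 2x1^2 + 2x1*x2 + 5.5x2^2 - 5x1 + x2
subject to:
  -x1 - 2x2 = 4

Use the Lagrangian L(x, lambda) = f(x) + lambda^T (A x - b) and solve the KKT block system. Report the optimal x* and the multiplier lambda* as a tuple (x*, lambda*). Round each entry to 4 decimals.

Form the Lagrangian:
  L(x, lambda) = (1/2) x^T Q x + c^T x + lambda^T (A x - b)
Stationarity (grad_x L = 0): Q x + c + A^T lambda = 0.
Primal feasibility: A x = b.

This gives the KKT block system:
  [ Q   A^T ] [ x     ]   [-c ]
  [ A    0  ] [ lambda ] = [ b ]

Solving the linear system:
  x*      = (-0.3158, -1.8421)
  lambda* = (-9.9474)
  f(x*)   = 19.7632

x* = (-0.3158, -1.8421), lambda* = (-9.9474)


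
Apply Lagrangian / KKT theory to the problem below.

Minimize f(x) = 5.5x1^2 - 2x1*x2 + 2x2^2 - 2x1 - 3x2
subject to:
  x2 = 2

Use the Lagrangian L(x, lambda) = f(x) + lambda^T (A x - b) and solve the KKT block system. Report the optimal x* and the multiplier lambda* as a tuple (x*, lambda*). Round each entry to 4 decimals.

Form the Lagrangian:
  L(x, lambda) = (1/2) x^T Q x + c^T x + lambda^T (A x - b)
Stationarity (grad_x L = 0): Q x + c + A^T lambda = 0.
Primal feasibility: A x = b.

This gives the KKT block system:
  [ Q   A^T ] [ x     ]   [-c ]
  [ A    0  ] [ lambda ] = [ b ]

Solving the linear system:
  x*      = (0.5455, 2)
  lambda* = (-3.9091)
  f(x*)   = 0.3636

x* = (0.5455, 2), lambda* = (-3.9091)


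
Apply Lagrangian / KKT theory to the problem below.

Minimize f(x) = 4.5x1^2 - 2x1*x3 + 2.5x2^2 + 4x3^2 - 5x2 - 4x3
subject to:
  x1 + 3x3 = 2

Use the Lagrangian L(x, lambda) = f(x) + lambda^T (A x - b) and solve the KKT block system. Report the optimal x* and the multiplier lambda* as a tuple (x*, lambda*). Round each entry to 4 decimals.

Form the Lagrangian:
  L(x, lambda) = (1/2) x^T Q x + c^T x + lambda^T (A x - b)
Stationarity (grad_x L = 0): Q x + c + A^T lambda = 0.
Primal feasibility: A x = b.

This gives the KKT block system:
  [ Q   A^T ] [ x     ]   [-c ]
  [ A    0  ] [ lambda ] = [ b ]

Solving the linear system:
  x*      = (0.1584, 1, 0.6139)
  lambda* = (-0.198)
  f(x*)   = -3.5297

x* = (0.1584, 1, 0.6139), lambda* = (-0.198)


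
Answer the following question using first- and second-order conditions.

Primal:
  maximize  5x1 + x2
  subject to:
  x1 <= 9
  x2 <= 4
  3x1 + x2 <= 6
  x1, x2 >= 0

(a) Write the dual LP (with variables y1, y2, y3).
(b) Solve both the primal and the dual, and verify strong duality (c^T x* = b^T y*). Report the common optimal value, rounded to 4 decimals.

The standard primal-dual pair for 'max c^T x s.t. A x <= b, x >= 0' is:
  Dual:  min b^T y  s.t.  A^T y >= c,  y >= 0.

So the dual LP is:
  minimize  9y1 + 4y2 + 6y3
  subject to:
    y1 + 3y3 >= 5
    y2 + y3 >= 1
    y1, y2, y3 >= 0

Solving the primal: x* = (2, 0).
  primal value c^T x* = 10.
Solving the dual: y* = (0, 0, 1.6667).
  dual value b^T y* = 10.
Strong duality: c^T x* = b^T y*. Confirmed.

10


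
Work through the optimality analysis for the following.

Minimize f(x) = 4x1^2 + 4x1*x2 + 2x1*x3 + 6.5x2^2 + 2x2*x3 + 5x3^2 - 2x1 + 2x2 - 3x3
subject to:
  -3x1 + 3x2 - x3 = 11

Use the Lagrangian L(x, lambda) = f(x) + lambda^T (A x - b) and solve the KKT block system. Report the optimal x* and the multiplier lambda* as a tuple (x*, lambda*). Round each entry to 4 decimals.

Form the Lagrangian:
  L(x, lambda) = (1/2) x^T Q x + c^T x + lambda^T (A x - b)
Stationarity (grad_x L = 0): Q x + c + A^T lambda = 0.
Primal feasibility: A x = b.

This gives the KKT block system:
  [ Q   A^T ] [ x     ]   [-c ]
  [ A    0  ] [ lambda ] = [ b ]

Solving the linear system:
  x*      = (-2.1455, 1.5172, -0.0116)
  lambda* = (-4.3729)
  f(x*)   = 27.7312

x* = (-2.1455, 1.5172, -0.0116), lambda* = (-4.3729)
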